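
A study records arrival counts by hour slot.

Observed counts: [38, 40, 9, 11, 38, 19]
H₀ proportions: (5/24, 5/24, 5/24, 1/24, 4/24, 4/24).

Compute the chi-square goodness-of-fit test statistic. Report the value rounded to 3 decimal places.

n = 155; E_i = n·p_i = [32.29, 32.29, 32.29, 6.46, 25.83, 25.83]
χ² = (38−32.29)²/32.29 + (40−32.29)²/32.29 + (9−32.29)²/32.29 + (11−6.46)²/6.46 + (38−25.83)²/25.83 + (19−25.83)²/25.83 = 30.3806
df = 5

test statistic = 30.381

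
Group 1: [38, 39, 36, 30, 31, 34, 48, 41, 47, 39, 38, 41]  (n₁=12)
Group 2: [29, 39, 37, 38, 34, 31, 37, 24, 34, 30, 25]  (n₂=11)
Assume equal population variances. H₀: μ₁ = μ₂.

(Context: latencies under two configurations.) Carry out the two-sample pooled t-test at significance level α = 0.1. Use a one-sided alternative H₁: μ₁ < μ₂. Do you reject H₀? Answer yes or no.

x̄₁=38.500, s₁=5.486, n₁=12
x̄₂=32.545, s₂=5.165, n₂=11
s_p² = [11·5.486² + 10·5.165²]/21 = 28.4632
SE = √(s_p²·(1/12+1/11)) = 2.2270
t = (38.500−32.545)/2.2270 = 2.6738
df = 21
p-value (one-sided, H₁ less) = 0.99289
At α=0.1: p ≥ α → fail to reject H₀

reject H₀: no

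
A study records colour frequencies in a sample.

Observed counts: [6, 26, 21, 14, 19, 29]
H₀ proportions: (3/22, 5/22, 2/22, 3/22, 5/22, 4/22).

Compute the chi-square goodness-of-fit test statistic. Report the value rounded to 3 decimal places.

n = 115; E_i = n·p_i = [15.68, 26.14, 10.45, 15.68, 26.14, 20.91]
χ² = (6−15.68)²/15.68 + (26−26.14)²/26.14 + (21−10.45)²/10.45 + (14−15.68)²/15.68 + (19−26.14)²/26.14 + (29−20.91)²/20.91 = 21.8751
df = 5

test statistic = 21.875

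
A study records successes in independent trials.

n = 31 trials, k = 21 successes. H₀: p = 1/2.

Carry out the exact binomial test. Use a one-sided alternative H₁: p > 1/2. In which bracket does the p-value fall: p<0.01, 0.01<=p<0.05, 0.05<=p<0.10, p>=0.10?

Exact binomial: n=31, k=21, p₀=1/2=0.5000
P(X≥21) from Σ C(n,i)·p₀^i·(1−p₀)^(n−i)
p-value (one-sided, H₁ greater) = 0.03538
→ bracket: 0.01<=p<0.05

p-value bracket: 0.01<=p<0.05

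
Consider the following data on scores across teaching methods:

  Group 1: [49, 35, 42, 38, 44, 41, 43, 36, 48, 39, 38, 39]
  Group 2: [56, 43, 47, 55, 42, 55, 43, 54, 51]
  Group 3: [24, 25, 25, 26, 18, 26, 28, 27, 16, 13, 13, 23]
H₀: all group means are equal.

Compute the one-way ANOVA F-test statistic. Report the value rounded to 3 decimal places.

Group means [41.00, 49.56, 22.00], grand mean 36.424
SSB = Σnᵢ(x̄ᵢ−x̄)² = 4299.838; SSW = ΣΣ(x−x̄ᵢ)² = 816.222
MSB = 4299.838/2 = 2149.9192; MSW = 816.222/30 = 27.2074
F = MSB/MSW = 79.0196
df = (2, 30)

test statistic = 79.020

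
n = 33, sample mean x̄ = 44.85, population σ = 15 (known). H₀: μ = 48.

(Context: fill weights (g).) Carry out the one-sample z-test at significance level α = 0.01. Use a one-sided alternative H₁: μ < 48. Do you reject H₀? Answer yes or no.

SE = σ/√n = 15/√33 = 2.6112
z = (x̄−μ₀)/SE = (44.85−48)/2.6112 = -1.2064
p-value (one-sided, H₁ less) = 0.11384
At α=0.01: p ≥ α → fail to reject H₀

reject H₀: no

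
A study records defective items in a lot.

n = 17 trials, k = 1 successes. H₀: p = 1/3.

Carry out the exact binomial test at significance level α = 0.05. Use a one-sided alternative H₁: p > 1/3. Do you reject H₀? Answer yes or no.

reject H₀: no

Exact binomial: n=17, k=1, p₀=1/3=0.3333
P(X≥1) from Σ C(n,i)·p₀^i·(1−p₀)^(n−i)
p-value (one-sided, H₁ greater) = 0.99899
At α=0.05: p ≥ α → fail to reject H₀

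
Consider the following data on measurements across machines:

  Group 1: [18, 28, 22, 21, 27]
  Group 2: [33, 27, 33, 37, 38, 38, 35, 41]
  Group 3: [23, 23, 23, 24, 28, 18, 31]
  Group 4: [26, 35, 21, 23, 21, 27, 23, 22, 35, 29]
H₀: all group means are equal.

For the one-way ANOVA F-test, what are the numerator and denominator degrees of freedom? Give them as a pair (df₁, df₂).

k = 4 groups, N = 30 total
df = (k−1, N−k) = (4−1, 30−4) = (3, 26)

degrees of freedom = [3, 26]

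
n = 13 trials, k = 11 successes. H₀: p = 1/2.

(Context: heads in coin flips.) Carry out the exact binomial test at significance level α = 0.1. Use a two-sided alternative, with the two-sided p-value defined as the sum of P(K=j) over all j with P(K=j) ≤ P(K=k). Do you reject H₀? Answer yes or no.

Exact binomial: n=13, k=11, p₀=1/2=0.5000
P(X=j) = C(n,j)·p₀^j·(1−p₀)^(n−j); p = Σ P(X=j) over j with P(X=j) ≤ P(X=11)
p-value (two-sided) = 0.02246
At α=0.1: p < α → reject H₀

reject H₀: yes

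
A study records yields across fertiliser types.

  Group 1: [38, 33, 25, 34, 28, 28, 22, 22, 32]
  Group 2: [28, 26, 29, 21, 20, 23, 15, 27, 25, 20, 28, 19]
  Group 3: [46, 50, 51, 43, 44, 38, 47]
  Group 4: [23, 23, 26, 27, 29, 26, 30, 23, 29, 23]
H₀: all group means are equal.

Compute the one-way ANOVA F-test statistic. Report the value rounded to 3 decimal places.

Group means [29.11, 23.42, 45.57, 25.90], grand mean 29.500
SSB = Σnᵢ(x̄ᵢ−x̄)² = 2383.080; SSW = ΣΣ(x−x̄ᵢ)² = 650.420
MSB = 2383.080/3 = 794.3601; MSW = 650.420/34 = 19.1300
F = MSB/MSW = 41.5243
df = (3, 34)

test statistic = 41.524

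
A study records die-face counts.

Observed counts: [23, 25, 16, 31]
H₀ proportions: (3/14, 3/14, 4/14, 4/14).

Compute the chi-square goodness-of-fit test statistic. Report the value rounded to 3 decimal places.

test statistic = 6.525

n = 95; E_i = n·p_i = [20.36, 20.36, 27.14, 27.14]
χ² = (23−20.36)²/20.36 + (25−20.36)²/20.36 + (16−27.14)²/27.14 + (31−27.14)²/27.14 = 6.5246
df = 3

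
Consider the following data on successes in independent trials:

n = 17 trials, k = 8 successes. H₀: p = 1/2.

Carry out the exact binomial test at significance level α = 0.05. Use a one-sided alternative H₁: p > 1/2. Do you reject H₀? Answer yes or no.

Exact binomial: n=17, k=8, p₀=1/2=0.5000
P(X≥8) from Σ C(n,i)·p₀^i·(1−p₀)^(n−i)
p-value (one-sided, H₁ greater) = 0.68547
At α=0.05: p ≥ α → fail to reject H₀

reject H₀: no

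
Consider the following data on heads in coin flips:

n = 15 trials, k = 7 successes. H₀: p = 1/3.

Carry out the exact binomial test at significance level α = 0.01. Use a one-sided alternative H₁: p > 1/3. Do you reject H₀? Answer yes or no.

Exact binomial: n=15, k=7, p₀=1/3=0.3333
P(X≥7) from Σ C(n,i)·p₀^i·(1−p₀)^(n−i)
p-value (one-sided, H₁ greater) = 0.20304
At α=0.01: p ≥ α → fail to reject H₀

reject H₀: no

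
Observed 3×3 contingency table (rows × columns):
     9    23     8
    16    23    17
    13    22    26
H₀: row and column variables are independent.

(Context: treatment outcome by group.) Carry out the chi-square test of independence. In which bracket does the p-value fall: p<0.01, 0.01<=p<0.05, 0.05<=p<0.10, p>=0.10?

p-value bracket: p>=0.10

Row totals [40, 56, 61], col totals [38, 68, 51], n=157
χ² = (9−9.68)²/9.68 + (23−17.32)²/17.32 + (8−12.99)²/12.99 + (16−13.55)²/13.55 + (23−24.25)²/24.25 + (17−18.19)²/18.19 + (13−14.76)²/14.76 + (22−26.42)²/26.42 + (26−19.82)²/19.82 = 7.2912
df = 4
p-value (upper-tail) = 0.12128
→ bracket: p>=0.10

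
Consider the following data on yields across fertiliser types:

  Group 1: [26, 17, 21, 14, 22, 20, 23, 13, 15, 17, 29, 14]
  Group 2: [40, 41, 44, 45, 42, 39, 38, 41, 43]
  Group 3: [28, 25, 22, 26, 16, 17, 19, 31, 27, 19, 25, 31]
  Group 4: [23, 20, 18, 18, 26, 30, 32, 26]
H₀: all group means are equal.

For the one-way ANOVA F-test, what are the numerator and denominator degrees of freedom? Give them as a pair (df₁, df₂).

k = 4 groups, N = 41 total
df = (k−1, N−k) = (4−1, 41−4) = (3, 37)

degrees of freedom = [3, 37]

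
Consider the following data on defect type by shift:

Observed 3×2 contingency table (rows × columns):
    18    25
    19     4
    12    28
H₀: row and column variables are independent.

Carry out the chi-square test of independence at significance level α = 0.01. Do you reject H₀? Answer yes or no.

reject H₀: yes

Row totals [43, 23, 40], col totals [49, 57], n=106
χ² = (18−19.88)²/19.88 + (25−23.12)²/23.12 + (19−10.63)²/10.63 + (4−12.37)²/12.37 + (12−18.49)²/18.49 + (28−21.51)²/21.51 = 16.8141
df = 2
p-value (upper-tail) = 0.00022
At α=0.01: p < α → reject H₀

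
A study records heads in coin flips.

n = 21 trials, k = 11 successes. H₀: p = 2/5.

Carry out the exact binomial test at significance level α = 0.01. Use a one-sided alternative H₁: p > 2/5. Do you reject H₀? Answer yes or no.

reject H₀: no

Exact binomial: n=21, k=11, p₀=2/5=0.4000
P(X≥11) from Σ C(n,i)·p₀^i·(1−p₀)^(n−i)
p-value (one-sided, H₁ greater) = 0.17438
At α=0.01: p ≥ α → fail to reject H₀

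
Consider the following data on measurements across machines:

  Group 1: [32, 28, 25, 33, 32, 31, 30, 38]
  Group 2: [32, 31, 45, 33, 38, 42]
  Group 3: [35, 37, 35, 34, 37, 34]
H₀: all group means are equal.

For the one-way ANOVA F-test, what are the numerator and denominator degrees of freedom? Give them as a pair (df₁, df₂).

k = 3 groups, N = 20 total
df = (k−1, N−k) = (3−1, 20−3) = (2, 17)

degrees of freedom = [2, 17]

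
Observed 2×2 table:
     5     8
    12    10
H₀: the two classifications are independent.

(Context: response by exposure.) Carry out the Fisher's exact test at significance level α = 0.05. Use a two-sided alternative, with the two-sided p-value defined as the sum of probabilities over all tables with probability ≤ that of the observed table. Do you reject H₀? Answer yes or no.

reject H₀: no

Margins: r₁=13, r₂=22, c₁=17, c₂=18, n=35
p_obs = C(13,5)·C(22,12)/C(35,17); sum pmf over tables with pmf ≤ p_obs
p-value (two-sided) = 0.48868
At α=0.05: p ≥ α → fail to reject H₀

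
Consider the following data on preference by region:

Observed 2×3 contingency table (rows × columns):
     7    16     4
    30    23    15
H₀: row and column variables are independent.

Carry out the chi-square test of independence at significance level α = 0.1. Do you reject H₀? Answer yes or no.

reject H₀: yes

Row totals [27, 68], col totals [37, 39, 19], n=95
χ² = (7−10.52)²/10.52 + (16−11.08)²/11.08 + (4−5.40)²/5.40 + (30−26.48)²/26.48 + (23−27.92)²/27.92 + (15−13.60)²/13.60 = 5.1950
df = 2
p-value (upper-tail) = 0.07446
At α=0.1: p < α → reject H₀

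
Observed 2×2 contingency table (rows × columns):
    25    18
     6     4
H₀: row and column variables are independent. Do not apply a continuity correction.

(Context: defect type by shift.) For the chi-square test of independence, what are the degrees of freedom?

degrees of freedom = 1

df = (r−1)(c−1) = (2−1)·(2−1) = 1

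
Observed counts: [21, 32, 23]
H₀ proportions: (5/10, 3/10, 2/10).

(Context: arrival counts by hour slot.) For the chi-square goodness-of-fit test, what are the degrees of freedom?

df = k − 1 = 3 − 1 = 2

degrees of freedom = 2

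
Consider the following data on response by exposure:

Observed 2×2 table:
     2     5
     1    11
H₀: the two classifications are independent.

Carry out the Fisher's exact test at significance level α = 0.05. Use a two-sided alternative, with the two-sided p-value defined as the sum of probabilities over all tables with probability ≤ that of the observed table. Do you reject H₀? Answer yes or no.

reject H₀: no

Margins: r₁=7, r₂=12, c₁=3, c₂=16, n=19
p_obs = C(7,2)·C(12,1)/C(19,3); sum pmf over tables with pmf ≤ p_obs
p-value (two-sided) = 0.52322
At α=0.05: p ≥ α → fail to reject H₀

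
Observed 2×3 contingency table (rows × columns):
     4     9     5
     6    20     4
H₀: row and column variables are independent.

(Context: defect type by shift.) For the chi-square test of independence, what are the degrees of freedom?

df = (r−1)(c−1) = (2−1)·(3−1) = 2

degrees of freedom = 2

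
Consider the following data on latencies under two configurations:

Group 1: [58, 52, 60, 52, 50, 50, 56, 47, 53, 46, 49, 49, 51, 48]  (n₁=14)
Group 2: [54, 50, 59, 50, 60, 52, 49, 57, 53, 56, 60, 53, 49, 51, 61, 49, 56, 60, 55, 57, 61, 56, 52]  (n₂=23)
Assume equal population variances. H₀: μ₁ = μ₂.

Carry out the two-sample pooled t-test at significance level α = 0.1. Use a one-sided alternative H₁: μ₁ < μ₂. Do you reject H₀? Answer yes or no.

x̄₁=51.500, s₁=4.090, n₁=14
x̄₂=54.783, s₂=4.123, n₂=23
s_p² = [13·4.090² + 22·4.123²]/35 = 16.8975
SE = √(s_p²·(1/14+1/23)) = 1.3934
t = (51.500−54.783)/1.3934 = -2.3558
df = 35
p-value (one-sided, H₁ less) = 0.01211
At α=0.1: p < α → reject H₀

reject H₀: yes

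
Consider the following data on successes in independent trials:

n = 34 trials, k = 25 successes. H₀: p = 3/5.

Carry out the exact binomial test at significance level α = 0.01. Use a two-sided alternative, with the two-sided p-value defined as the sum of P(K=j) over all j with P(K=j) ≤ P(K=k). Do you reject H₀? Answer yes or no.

reject H₀: no

Exact binomial: n=34, k=25, p₀=3/5=0.6000
P(X=j) = C(n,j)·p₀^j·(1−p₀)^(n−j); p = Σ P(X=j) over j with P(X=j) ≤ P(X=25)
p-value (two-sided) = 0.11760
At α=0.01: p ≥ α → fail to reject H₀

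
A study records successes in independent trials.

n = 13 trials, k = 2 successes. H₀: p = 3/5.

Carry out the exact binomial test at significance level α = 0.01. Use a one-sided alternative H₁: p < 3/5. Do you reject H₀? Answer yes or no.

Exact binomial: n=13, k=2, p₀=3/5=0.6000
P(X≤2) from Σ C(n,i)·p₀^i·(1−p₀)^(n−i)
p-value (one-sided, H₁ less) = 0.00132
At α=0.01: p < α → reject H₀

reject H₀: yes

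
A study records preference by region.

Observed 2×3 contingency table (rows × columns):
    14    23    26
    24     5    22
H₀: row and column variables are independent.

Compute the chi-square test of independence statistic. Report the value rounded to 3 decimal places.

Row totals [63, 51], col totals [38, 28, 48], n=114
χ² = (14−21.00)²/21.00 + (23−15.47)²/15.47 + (26−26.53)²/26.53 + (24−17.00)²/17.00 + (5−12.53)²/12.53 + (22−21.47)²/21.47 = 13.4219
df = 2

test statistic = 13.422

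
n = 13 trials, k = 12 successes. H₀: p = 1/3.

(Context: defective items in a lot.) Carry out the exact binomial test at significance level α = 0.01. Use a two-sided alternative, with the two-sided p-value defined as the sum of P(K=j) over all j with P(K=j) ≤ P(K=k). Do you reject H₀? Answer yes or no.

Exact binomial: n=13, k=12, p₀=1/3=0.3333
P(X=j) = C(n,j)·p₀^j·(1−p₀)^(n−j); p = Σ P(X=j) over j with P(X=j) ≤ P(X=12)
p-value (two-sided) = 0.00002
At α=0.01: p < α → reject H₀

reject H₀: yes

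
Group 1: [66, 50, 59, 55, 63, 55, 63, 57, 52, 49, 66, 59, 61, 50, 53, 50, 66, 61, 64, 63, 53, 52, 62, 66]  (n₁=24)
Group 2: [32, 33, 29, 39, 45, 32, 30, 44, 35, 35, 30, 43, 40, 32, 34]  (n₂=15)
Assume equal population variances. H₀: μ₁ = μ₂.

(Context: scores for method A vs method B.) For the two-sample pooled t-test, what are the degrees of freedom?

df = n₁ + n₂ − 2 = 24 + 15 − 2 = 37

degrees of freedom = 37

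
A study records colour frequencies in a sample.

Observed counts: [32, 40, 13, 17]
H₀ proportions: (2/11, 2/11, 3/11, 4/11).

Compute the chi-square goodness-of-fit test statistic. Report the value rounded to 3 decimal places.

test statistic = 53.357

n = 102; E_i = n·p_i = [18.55, 18.55, 27.82, 37.09]
χ² = (32−18.55)²/18.55 + (40−18.55)²/18.55 + (13−27.82)²/27.82 + (17−37.09)²/37.09 = 53.3570
df = 3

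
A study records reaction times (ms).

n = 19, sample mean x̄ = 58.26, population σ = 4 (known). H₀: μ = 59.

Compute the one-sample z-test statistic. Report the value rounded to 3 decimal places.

SE = σ/√n = 4/√19 = 0.9177
z = (x̄−μ₀)/SE = (58.26−59)/0.9177 = -0.8064

test statistic = -0.806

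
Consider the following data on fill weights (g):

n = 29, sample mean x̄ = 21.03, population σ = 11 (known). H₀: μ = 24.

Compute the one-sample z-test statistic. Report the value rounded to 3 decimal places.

SE = σ/√n = 11/√29 = 2.0426
z = (x̄−μ₀)/SE = (21.03−24)/2.0426 = -1.4540

test statistic = -1.454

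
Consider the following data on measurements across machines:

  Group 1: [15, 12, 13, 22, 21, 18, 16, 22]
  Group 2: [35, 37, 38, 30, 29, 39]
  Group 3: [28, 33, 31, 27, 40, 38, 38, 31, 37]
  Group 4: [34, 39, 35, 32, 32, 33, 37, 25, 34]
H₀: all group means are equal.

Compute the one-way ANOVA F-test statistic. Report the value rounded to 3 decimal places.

test statistic = 30.239

Group means [17.38, 34.67, 33.67, 33.44], grand mean 29.719
SSB = Σnᵢ(x̄ᵢ−x̄)² = 1631.038; SSW = ΣΣ(x−x̄ᵢ)² = 503.431
MSB = 1631.038/3 = 543.6794; MSW = 503.431/28 = 17.9797
F = MSB/MSW = 30.2386
df = (3, 28)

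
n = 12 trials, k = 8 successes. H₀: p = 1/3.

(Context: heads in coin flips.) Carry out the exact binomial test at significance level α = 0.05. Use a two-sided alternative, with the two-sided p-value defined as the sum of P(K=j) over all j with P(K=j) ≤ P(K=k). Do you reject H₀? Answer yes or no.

Exact binomial: n=12, k=8, p₀=1/3=0.3333
P(X=j) = C(n,j)·p₀^j·(1−p₀)^(n−j); p = Σ P(X=j) over j with P(X=j) ≤ P(X=8)
p-value (two-sided) = 0.02647
At α=0.05: p < α → reject H₀

reject H₀: yes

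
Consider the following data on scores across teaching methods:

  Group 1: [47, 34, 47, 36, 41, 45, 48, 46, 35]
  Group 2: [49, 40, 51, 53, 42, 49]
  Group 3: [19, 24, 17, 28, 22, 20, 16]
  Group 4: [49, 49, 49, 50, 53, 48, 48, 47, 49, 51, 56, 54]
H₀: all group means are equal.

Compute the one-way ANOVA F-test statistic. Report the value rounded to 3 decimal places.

Group means [42.11, 47.33, 20.86, 50.25], grand mean 41.529
SSB = Σnᵢ(x̄ᵢ−x̄)² = 4109.141; SSW = ΣΣ(x−x̄ᵢ)² = 581.329
MSB = 4109.141/3 = 1369.7137; MSW = 581.329/30 = 19.3776
F = MSB/MSW = 70.6853
df = (3, 30)

test statistic = 70.685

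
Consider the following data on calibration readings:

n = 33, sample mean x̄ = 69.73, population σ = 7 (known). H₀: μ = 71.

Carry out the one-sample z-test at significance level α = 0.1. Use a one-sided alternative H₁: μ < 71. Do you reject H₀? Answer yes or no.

reject H₀: no

SE = σ/√n = 7/√33 = 1.2185
z = (x̄−μ₀)/SE = (69.73−71)/1.2185 = -1.0422
p-value (one-sided, H₁ less) = 0.14865
At α=0.1: p ≥ α → fail to reject H₀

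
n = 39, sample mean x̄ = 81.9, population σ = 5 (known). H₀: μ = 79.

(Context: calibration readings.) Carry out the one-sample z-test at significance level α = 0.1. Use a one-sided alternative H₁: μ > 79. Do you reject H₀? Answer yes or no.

SE = σ/√n = 5/√39 = 0.8006
z = (x̄−μ₀)/SE = (81.9−79)/0.8006 = 3.6221
p-value (one-sided, H₁ greater) = 0.00015
At α=0.1: p < α → reject H₀

reject H₀: yes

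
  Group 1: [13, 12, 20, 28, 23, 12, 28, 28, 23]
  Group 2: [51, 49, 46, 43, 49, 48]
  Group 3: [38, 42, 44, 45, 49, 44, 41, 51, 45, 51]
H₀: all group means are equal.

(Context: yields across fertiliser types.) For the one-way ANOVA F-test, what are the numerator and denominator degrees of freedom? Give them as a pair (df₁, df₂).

degrees of freedom = [2, 22]

k = 3 groups, N = 25 total
df = (k−1, N−k) = (3−1, 25−3) = (2, 22)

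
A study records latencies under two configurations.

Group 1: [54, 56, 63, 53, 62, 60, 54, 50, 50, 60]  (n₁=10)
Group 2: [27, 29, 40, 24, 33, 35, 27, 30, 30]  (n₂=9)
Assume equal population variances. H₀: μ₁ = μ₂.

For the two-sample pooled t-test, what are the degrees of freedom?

degrees of freedom = 17

df = n₁ + n₂ − 2 = 10 + 9 − 2 = 17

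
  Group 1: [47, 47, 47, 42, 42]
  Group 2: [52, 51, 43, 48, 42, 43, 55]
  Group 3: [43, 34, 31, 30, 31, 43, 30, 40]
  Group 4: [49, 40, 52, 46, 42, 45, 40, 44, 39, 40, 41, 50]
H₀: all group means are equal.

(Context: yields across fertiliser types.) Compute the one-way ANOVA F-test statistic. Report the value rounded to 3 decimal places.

Group means [45.00, 47.71, 35.25, 44.00], grand mean 42.781
SSB = Σnᵢ(x̄ᵢ−x̄)² = 666.540; SSW = ΣΣ(x−x̄ᵢ)² = 640.929
MSB = 666.540/3 = 222.1801; MSW = 640.929/28 = 22.8903
F = MSB/MSW = 9.7063
df = (3, 28)

test statistic = 9.706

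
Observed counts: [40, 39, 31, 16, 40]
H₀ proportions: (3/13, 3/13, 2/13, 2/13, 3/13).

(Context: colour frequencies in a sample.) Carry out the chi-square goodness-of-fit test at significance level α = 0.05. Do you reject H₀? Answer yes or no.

reject H₀: no

n = 166; E_i = n·p_i = [38.31, 38.31, 25.54, 25.54, 38.31]
χ² = (40−38.31)²/38.31 + (39−38.31)²/38.31 + (31−25.54)²/25.54 + (16−25.54)²/25.54 + (40−38.31)²/38.31 = 4.8926
df = 4
p-value (upper-tail) = 0.29850
At α=0.05: p ≥ α → fail to reject H₀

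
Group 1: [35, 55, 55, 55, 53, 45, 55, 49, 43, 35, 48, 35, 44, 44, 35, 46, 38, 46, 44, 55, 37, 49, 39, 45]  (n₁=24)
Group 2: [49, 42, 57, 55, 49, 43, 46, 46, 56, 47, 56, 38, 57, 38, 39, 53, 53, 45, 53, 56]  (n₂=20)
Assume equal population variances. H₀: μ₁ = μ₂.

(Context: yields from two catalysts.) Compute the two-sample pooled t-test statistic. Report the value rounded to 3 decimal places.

x̄₁=45.208, s₁=7.108, n₁=24
x̄₂=48.900, s₂=6.585, n₂=20
s_p² = [23·7.108² + 19·6.585²]/42 = 47.2800
SE = √(s_p²·(1/24+1/20)) = 2.0818
t = (45.208−48.900)/2.0818 = -1.7733
df = 42

test statistic = -1.773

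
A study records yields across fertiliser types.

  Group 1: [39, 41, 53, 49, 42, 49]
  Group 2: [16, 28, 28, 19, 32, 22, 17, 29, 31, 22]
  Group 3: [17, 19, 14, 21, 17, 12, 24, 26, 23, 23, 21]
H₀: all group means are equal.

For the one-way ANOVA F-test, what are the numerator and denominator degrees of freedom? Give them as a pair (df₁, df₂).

k = 3 groups, N = 27 total
df = (k−1, N−k) = (3−1, 27−3) = (2, 24)

degrees of freedom = [2, 24]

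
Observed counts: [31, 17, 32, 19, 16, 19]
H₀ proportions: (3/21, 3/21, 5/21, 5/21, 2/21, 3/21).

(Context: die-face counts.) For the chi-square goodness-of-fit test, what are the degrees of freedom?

degrees of freedom = 5

df = k − 1 = 6 − 1 = 5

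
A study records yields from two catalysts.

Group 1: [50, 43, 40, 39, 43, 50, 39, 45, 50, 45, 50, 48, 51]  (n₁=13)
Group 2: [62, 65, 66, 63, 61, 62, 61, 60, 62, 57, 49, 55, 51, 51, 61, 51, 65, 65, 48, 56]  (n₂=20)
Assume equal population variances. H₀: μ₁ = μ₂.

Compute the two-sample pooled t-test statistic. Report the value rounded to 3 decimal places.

test statistic = -6.753

x̄₁=45.615, s₁=4.519, n₁=13
x̄₂=58.550, s₂=5.853, n₂=20
s_p² = [12·4.519² + 19·5.853²]/31 = 28.9041
SE = √(s_p²·(1/13+1/20)) = 1.9154
t = (45.615−58.550)/1.9154 = -6.7531
df = 31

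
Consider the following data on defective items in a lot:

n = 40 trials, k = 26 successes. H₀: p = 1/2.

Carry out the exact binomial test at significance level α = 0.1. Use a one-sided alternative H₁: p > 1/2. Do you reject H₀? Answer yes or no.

reject H₀: yes

Exact binomial: n=40, k=26, p₀=1/2=0.5000
P(X≥26) from Σ C(n,i)·p₀^i·(1−p₀)^(n−i)
p-value (one-sided, H₁ greater) = 0.04035
At α=0.1: p < α → reject H₀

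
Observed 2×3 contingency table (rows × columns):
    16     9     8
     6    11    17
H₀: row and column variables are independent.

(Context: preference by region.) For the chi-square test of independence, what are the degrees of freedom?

df = (r−1)(c−1) = (2−1)·(3−1) = 2

degrees of freedom = 2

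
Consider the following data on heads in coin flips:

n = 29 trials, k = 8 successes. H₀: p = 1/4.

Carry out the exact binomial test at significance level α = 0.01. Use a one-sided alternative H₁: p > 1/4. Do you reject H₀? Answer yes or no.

Exact binomial: n=29, k=8, p₀=1/4=0.2500
P(X≥8) from Σ C(n,i)·p₀^i·(1−p₀)^(n−i)
p-value (one-sided, H₁ greater) = 0.44323
At α=0.01: p ≥ α → fail to reject H₀

reject H₀: no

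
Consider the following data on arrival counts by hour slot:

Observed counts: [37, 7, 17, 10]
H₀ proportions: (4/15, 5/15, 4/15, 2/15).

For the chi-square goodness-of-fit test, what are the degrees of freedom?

degrees of freedom = 3

df = k − 1 = 4 − 1 = 3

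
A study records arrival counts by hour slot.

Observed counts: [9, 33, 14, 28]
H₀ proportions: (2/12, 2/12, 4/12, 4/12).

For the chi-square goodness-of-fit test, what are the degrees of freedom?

df = k − 1 = 4 − 1 = 3

degrees of freedom = 3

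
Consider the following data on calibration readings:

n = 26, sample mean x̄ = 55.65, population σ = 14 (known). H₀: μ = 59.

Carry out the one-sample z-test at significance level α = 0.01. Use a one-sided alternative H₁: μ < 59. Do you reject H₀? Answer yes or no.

reject H₀: no

SE = σ/√n = 14/√26 = 2.7456
z = (x̄−μ₀)/SE = (55.65−59)/2.7456 = -1.2201
p-value (one-sided, H₁ less) = 0.11121
At α=0.01: p ≥ α → fail to reject H₀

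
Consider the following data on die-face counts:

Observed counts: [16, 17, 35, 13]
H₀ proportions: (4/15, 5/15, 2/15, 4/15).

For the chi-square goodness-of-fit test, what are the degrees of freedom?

df = k − 1 = 4 − 1 = 3

degrees of freedom = 3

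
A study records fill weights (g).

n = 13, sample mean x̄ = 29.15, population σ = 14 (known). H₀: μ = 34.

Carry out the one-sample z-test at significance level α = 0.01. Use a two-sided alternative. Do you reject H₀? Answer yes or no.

SE = σ/√n = 14/√13 = 3.8829
z = (x̄−μ₀)/SE = (29.15−34)/3.8829 = -1.2491
p-value (two-sided) = 0.21164
At α=0.01: p ≥ α → fail to reject H₀

reject H₀: no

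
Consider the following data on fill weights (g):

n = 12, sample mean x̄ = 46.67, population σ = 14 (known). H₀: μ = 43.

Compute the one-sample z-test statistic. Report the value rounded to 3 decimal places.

SE = σ/√n = 14/√12 = 4.0415
z = (x̄−μ₀)/SE = (46.67−43)/4.0415 = 0.9081

test statistic = 0.908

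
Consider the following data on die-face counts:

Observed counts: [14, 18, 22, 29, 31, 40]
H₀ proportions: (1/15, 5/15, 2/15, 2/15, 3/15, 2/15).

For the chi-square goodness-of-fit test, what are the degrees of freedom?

df = k − 1 = 6 − 1 = 5

degrees of freedom = 5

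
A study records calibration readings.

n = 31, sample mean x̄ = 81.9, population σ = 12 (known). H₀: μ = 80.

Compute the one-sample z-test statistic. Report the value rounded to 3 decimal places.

SE = σ/√n = 12/√31 = 2.1553
z = (x̄−μ₀)/SE = (81.9−80)/2.1553 = 0.8816

test statistic = 0.882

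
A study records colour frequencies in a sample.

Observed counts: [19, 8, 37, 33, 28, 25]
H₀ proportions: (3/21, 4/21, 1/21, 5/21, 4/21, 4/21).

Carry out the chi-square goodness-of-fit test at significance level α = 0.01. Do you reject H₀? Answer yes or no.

n = 150; E_i = n·p_i = [21.43, 28.57, 7.14, 35.71, 28.57, 28.57]
χ² = (19−21.43)²/21.43 + (8−28.57)²/28.57 + (37−7.14)²/7.14 + (33−35.71)²/35.71 + (28−28.57)²/28.57 + (25−28.57)²/28.57 = 140.5537
df = 5
p-value (upper-tail) = 0.00000
At α=0.01: p < α → reject H₀

reject H₀: yes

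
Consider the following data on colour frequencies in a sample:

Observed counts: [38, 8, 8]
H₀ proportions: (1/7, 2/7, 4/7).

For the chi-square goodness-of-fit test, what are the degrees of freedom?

degrees of freedom = 2

df = k − 1 = 3 − 1 = 2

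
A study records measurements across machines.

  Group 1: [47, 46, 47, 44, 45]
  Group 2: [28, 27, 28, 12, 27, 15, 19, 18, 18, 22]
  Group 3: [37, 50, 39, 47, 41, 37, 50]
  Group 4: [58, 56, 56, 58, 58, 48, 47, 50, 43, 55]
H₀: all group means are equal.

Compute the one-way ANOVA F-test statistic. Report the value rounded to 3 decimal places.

test statistic = 63.399

Group means [45.80, 21.40, 43.00, 52.90], grand mean 39.781
SSB = Σnᵢ(x̄ᵢ−x̄)² = 5353.369; SSW = ΣΣ(x−x̄ᵢ)² = 788.100
MSB = 5353.369/3 = 1784.4562; MSW = 788.100/28 = 28.1464
F = MSB/MSW = 63.3990
df = (3, 28)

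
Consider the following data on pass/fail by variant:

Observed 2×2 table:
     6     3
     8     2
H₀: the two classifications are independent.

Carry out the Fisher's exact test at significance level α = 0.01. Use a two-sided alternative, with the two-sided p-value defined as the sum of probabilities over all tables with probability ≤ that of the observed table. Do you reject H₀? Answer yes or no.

reject H₀: no

Margins: r₁=9, r₂=10, c₁=14, c₂=5, n=19
p_obs = C(9,6)·C(10,8)/C(19,14); sum pmf over tables with pmf ≤ p_obs
p-value (two-sided) = 0.62848
At α=0.01: p ≥ α → fail to reject H₀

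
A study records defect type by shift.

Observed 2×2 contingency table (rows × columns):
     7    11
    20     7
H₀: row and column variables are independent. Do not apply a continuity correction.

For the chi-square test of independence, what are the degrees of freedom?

degrees of freedom = 1

df = (r−1)(c−1) = (2−1)·(2−1) = 1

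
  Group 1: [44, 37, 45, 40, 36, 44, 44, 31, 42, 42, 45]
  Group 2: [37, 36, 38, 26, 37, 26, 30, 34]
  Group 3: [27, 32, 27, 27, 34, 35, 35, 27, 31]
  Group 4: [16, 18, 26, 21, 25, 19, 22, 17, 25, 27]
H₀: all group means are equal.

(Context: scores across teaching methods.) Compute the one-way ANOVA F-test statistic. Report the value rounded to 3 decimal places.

test statistic = 35.842

Group means [40.91, 33.00, 30.56, 21.60], grand mean 31.711
SSB = Σnᵢ(x̄ᵢ−x̄)² = 1978.284; SSW = ΣΣ(x−x̄ᵢ)² = 625.531
MSB = 1978.284/3 = 659.4282; MSW = 625.531/34 = 18.3980
F = MSB/MSW = 35.8424
df = (3, 34)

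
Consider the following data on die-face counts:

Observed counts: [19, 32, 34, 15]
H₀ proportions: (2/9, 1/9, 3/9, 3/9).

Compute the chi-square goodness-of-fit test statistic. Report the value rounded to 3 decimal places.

test statistic = 49.835

n = 100; E_i = n·p_i = [22.22, 11.11, 33.33, 33.33]
χ² = (19−22.22)²/22.22 + (32−11.11)²/11.11 + (34−33.33)²/33.33 + (15−33.33)²/33.33 = 49.8350
df = 3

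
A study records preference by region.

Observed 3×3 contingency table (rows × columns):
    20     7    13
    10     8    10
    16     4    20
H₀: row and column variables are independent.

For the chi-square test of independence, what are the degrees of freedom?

degrees of freedom = 4

df = (r−1)(c−1) = (3−1)·(3−1) = 4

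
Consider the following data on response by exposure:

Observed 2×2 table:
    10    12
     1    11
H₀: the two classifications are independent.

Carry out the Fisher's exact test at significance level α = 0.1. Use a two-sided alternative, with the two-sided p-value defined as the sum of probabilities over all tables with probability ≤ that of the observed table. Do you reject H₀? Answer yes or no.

reject H₀: yes

Margins: r₁=22, r₂=12, c₁=11, c₂=23, n=34
p_obs = C(22,10)·C(12,1)/C(34,11); sum pmf over tables with pmf ≤ p_obs
p-value (two-sided) = 0.05269
At α=0.1: p < α → reject H₀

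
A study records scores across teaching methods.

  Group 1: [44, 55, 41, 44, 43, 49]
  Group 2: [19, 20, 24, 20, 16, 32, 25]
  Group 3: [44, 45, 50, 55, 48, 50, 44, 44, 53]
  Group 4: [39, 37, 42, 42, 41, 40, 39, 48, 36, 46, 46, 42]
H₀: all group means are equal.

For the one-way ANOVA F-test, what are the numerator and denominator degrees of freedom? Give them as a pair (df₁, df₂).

degrees of freedom = [3, 30]

k = 4 groups, N = 34 total
df = (k−1, N−k) = (4−1, 34−4) = (3, 30)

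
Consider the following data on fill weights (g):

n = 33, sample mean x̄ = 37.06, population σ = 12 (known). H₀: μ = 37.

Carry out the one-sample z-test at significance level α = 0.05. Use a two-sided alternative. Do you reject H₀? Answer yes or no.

reject H₀: no

SE = σ/√n = 12/√33 = 2.0889
z = (x̄−μ₀)/SE = (37.06−37)/2.0889 = 0.0287
p-value (two-sided) = 0.97709
At α=0.05: p ≥ α → fail to reject H₀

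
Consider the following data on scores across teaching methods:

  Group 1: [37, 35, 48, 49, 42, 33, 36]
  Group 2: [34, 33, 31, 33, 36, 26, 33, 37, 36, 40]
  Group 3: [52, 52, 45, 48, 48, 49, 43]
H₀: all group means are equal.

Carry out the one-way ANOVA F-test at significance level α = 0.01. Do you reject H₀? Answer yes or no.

Group means [40.00, 33.90, 48.14], grand mean 39.833
SSB = Σnᵢ(x̄ᵢ−x̄)² = 835.576; SSW = ΣΣ(x−x̄ᵢ)² = 443.757
MSB = 835.576/2 = 417.7881; MSW = 443.757/21 = 21.1313
F = MSB/MSW = 19.7711
df = (2, 21)
p-value (upper-tail) = 0.00001
At α=0.01: p < α → reject H₀

reject H₀: yes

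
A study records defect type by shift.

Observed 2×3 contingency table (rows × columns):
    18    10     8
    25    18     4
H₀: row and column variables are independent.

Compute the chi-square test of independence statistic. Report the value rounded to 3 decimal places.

Row totals [36, 47], col totals [43, 28, 12], n=83
χ² = (18−18.65)²/18.65 + (10−12.14)²/12.14 + (8−5.20)²/5.20 + (25−24.35)²/24.35 + (18−15.86)²/15.86 + (4−6.80)²/6.80 = 3.3598
df = 2

test statistic = 3.360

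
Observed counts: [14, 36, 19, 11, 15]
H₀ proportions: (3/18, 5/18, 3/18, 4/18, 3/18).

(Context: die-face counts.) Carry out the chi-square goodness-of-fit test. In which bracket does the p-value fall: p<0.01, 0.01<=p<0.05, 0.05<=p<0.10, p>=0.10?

n = 95; E_i = n·p_i = [15.83, 26.39, 15.83, 21.11, 15.83]
χ² = (14−15.83)²/15.83 + (36−26.39)²/26.39 + (19−15.83)²/15.83 + (11−21.11)²/21.11 + (15−15.83)²/15.83 = 9.2326
df = 4
p-value (upper-tail) = 0.05554
→ bracket: 0.05<=p<0.10

p-value bracket: 0.05<=p<0.10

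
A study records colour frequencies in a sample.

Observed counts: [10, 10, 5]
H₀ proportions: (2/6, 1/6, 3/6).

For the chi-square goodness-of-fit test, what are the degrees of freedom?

df = k − 1 = 3 − 1 = 2

degrees of freedom = 2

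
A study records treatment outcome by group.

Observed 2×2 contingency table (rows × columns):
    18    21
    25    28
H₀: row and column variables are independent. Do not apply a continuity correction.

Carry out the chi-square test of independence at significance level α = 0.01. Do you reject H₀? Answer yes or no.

reject H₀: no

Row totals [39, 53], col totals [43, 49], n=92
χ² = (18−18.23)²/18.23 + (21−20.77)²/20.77 + (25−24.77)²/24.77 + (28−28.23)²/28.23 = 0.0093
df = 1
p-value (upper-tail) = 0.92311
At α=0.01: p ≥ α → fail to reject H₀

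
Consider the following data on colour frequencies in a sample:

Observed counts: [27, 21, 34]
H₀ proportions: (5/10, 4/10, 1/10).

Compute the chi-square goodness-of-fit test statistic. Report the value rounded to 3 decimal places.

n = 82; E_i = n·p_i = [41.00, 32.80, 8.20]
χ² = (27−41.00)²/41.00 + (21−32.80)²/32.80 + (34−8.20)²/8.20 = 90.2012
df = 2

test statistic = 90.201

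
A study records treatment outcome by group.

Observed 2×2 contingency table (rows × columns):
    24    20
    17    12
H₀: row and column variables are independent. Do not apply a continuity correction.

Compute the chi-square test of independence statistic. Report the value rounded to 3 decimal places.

Row totals [44, 29], col totals [41, 32], n=73
χ² = (24−24.71)²/24.71 + (20−19.29)²/19.29 + (17−16.29)²/16.29 + (12−12.71)²/12.71 = 0.1179
df = 1

test statistic = 0.118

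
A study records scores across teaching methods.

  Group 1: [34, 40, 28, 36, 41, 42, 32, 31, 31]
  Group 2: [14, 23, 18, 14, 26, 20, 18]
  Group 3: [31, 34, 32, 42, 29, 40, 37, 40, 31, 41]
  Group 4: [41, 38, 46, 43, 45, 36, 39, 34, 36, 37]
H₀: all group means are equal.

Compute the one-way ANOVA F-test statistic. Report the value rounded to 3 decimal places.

test statistic = 29.681

Group means [35.00, 19.00, 35.70, 39.50], grand mean 33.333
SSB = Σnᵢ(x̄ᵢ−x̄)² = 1899.400; SSW = ΣΣ(x−x̄ᵢ)² = 682.600
MSB = 1899.400/3 = 633.1333; MSW = 682.600/32 = 21.3313
F = MSB/MSW = 29.6810
df = (3, 32)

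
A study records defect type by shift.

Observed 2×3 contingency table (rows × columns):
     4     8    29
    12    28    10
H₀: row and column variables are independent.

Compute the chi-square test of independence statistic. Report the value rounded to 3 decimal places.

test statistic = 23.709

Row totals [41, 50], col totals [16, 36, 39], n=91
χ² = (4−7.21)²/7.21 + (8−16.22)²/16.22 + (29−17.57)²/17.57 + (12−8.79)²/8.79 + (28−19.78)²/19.78 + (10−21.43)²/21.43 = 23.7093
df = 2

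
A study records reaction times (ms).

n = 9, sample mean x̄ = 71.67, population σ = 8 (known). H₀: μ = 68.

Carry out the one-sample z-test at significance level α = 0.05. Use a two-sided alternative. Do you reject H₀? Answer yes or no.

reject H₀: no

SE = σ/√n = 8/√9 = 2.6667
z = (x̄−μ₀)/SE = (71.67−68)/2.6667 = 1.3763
p-value (two-sided) = 0.16874
At α=0.05: p ≥ α → fail to reject H₀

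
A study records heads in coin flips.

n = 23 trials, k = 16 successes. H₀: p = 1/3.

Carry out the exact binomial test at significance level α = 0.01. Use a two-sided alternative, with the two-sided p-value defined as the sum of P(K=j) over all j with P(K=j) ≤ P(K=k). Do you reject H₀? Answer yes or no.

Exact binomial: n=23, k=16, p₀=1/3=0.3333
P(X=j) = C(n,j)·p₀^j·(1−p₀)^(n−j); p = Σ P(X=j) over j with P(X=j) ≤ P(X=16)
p-value (two-sided) = 0.00050
At α=0.01: p < α → reject H₀

reject H₀: yes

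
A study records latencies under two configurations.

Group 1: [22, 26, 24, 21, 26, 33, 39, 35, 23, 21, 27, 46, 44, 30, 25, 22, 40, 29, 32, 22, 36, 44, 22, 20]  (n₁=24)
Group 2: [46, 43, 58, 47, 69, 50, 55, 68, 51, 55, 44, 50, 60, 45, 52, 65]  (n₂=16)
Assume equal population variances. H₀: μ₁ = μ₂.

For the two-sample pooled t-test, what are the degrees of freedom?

df = n₁ + n₂ − 2 = 24 + 16 − 2 = 38

degrees of freedom = 38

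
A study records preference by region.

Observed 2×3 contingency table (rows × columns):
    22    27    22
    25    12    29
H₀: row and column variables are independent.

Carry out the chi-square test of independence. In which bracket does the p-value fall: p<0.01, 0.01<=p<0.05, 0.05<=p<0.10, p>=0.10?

Row totals [71, 66], col totals [47, 39, 51], n=137
χ² = (22−24.36)²/24.36 + (27−20.21)²/20.21 + (22−26.43)²/26.43 + (25−22.64)²/22.64 + (12−18.79)²/18.79 + (29−24.57)²/24.57 = 6.7480
df = 2
p-value (upper-tail) = 0.03425
→ bracket: 0.01<=p<0.05

p-value bracket: 0.01<=p<0.05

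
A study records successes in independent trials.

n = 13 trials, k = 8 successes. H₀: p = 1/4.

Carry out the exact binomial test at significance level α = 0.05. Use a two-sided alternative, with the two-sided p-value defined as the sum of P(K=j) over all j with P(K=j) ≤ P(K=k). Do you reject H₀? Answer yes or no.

reject H₀: yes

Exact binomial: n=13, k=8, p₀=1/4=0.2500
P(X=j) = C(n,j)·p₀^j·(1−p₀)^(n−j); p = Σ P(X=j) over j with P(X=j) ≤ P(X=8)
p-value (two-sided) = 0.00565
At α=0.05: p < α → reject H₀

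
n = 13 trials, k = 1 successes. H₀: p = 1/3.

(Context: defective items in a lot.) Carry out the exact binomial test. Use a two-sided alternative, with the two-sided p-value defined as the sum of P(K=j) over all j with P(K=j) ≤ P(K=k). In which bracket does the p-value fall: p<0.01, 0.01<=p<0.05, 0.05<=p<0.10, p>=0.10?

Exact binomial: n=13, k=1, p₀=1/3=0.3333
P(X=j) = C(n,j)·p₀^j·(1−p₀)^(n−j); p = Σ P(X=j) over j with P(X=j) ≤ P(X=1)
p-value (two-sided) = 0.07319
→ bracket: 0.05<=p<0.10

p-value bracket: 0.05<=p<0.10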